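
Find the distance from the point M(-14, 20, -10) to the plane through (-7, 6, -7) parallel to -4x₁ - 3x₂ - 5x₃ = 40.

Parallel planes share the normal n = (-4, -3, -5); since (-7, 6, -7) lies on the plane, its equation is -4x₁ - 3x₂ - 5x₃ = 45.
n = (-4, -3, -5); n·P − 45 = 1; |n| = 5√2; distance = 1/(5√2).

1/(5√2)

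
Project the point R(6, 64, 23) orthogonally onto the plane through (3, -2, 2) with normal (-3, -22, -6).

The perpendicular from R has direction n = (-3, -22, -6): r = (6, 64, 23) + μ(-3, -22, -6).
Substitute into the plane: n·(R + μn) = 23 gives -1564 + 529μ = 23, so μ = 3.
Foot = (6, 64, 23) + 3·(-3, -22, -6) = (-3, -2, 5).

(-3, -2, 5)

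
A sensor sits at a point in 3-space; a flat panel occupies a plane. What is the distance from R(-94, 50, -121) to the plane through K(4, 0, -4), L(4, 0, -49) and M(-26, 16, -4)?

KL = (0, 0, -45) and KM = (-30, 16, 0), so a normal is n = KL × KM = (720, 1350, 0).
Then n·(-94, 50, -121) - 2880 = -3060.
|n| = √(518400 + 1822500 + 0) = 1530, so the distance is |-3060|/1530 = 2.

2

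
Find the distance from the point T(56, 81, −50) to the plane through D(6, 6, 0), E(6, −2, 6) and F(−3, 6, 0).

DE = (0, −8, 6) and DF = (−9, 0, 0), so a normal is n = DE × DF = (0, −54, −72).
Then n·(56, 81, −50) − (−324) = −450.
|n| = √(0 + 2916 + 5184) = 90, so the distance is |-450|/90 = 5.

5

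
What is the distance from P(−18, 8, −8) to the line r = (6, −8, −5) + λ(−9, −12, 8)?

Direction vector d = (−9, −12, 8).
AP = (−24, 16, −3); AP·d = 0, |AP|² = 841, |d|² = 289.
distance² = |AP|² − (AP·d)²/|d|² = 841 − 0/289 = 841, so the distance is 29.

29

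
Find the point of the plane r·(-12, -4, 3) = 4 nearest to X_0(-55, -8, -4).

(-7, 8, -16)

The perpendicular from X_0 has direction n = (-12, -4, 3): r = (-55, -8, -4) + μ(-12, -4, 3).
Substitute into the plane: n·(X_0 + μn) = 4 gives 680 + 169μ = 4, so μ = -4.
Foot = (-55, -8, -4) + (-4)·(-12, -4, 3) = (-7, 8, -16).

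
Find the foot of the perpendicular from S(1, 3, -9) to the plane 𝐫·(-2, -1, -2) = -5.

n = (-2, -1, -2), |n|² = 9, and n·S − (-5) = 18.
t = 18/9 = 2, so the foot is S − t·n = (1, 3, -9) − 2·(-2, -1, -2) = (5, 5, -5).

(5, 5, -5)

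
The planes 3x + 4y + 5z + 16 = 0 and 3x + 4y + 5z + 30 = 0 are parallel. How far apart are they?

With common normal n = (3, 4, 5) (|n| = 5√2), the distance is |(-16) − (-30)|/|n| = 14/(5√2) = 7√2/5.

7√2/5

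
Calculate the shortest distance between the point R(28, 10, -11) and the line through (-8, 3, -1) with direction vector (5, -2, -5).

Direction vector d = (5, -2, -5).
AP = (36, 7, -10), and AP × d = (-55, 130, -107).
|AP × d|² = 31374 and |d|² = 54, so the distance is √(31374/54) = √581.

√581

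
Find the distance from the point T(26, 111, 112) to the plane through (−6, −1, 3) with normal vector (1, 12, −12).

4

The plane has equation n·(r − (−6, −1, 3)) = 0, i.e. n·r = -54.
n = (1, 12, −12); n·P − (-54) = 68; |n| = 17; distance = 68/17 = 4.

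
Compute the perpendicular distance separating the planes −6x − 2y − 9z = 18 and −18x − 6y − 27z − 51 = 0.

Divide the second equation by 3 to match normals: −6x − 2y − 9z = 17.
With common normal n = (−6, −2, −9) (|n| = 11), the distance is |18 − 17|/|n| = 1/11.

1/11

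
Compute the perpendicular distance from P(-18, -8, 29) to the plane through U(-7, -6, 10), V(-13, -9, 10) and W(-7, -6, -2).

7√5/5

UV = (-6, -3, 0) and UW = (0, 0, -12), so a normal is n = UV × UW = (36, -72, 0).
Then n·(-18, -8, 29) - 180 = -252.
|n| = √(1296 + 5184 + 0) = 36√5, so the distance is |-252|/(36√5) = 7/√5.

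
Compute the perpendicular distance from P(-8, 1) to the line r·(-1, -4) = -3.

7/√17

The normal to the line is n = (-1, -4) with |n| = √17.
|n·P − (-3)| = |4 − (-3)| = 7, so the distance is 7/√17.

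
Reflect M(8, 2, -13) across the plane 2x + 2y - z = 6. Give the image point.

(-4, -10, -7)

n = (2, 2, -1), |n|² = 9, n·M − 6 = 27, so t = 27/9 = 3.
Foot F = M − 3·n = (2, -4, -10); the reflection is 2F − M = (-4, -10, -7).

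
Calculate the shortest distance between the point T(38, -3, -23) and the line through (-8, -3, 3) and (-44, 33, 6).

A direction vector is d = (-36, 36, 3).
AP = (46, 0, -26), and AP × d = (936, 798, 1656).
|AP × d|² = 4255236 and |d|² = 2601, so the distance is √(4255236/2601) = √1636 = 2√409.

2√409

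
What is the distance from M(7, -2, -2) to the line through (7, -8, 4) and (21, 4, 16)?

A direction vector is d = (14, 12, 12).
AP = (0, 6, -6), and AP × d = (144, -84, -84).
|AP × d|² = 34848 and |d|² = 484, so the distance is √(34848/484) = √72 = 6√2.

6√2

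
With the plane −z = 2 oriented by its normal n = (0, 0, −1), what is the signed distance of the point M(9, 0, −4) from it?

2

n·M − 2 = 2.
|n| = 1, so the signed distance is 2/1 = 2.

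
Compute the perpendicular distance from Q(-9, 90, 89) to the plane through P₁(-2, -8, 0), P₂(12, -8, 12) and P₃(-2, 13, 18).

P₁P₂ = (14, 0, 12) and P₁P₃ = (0, 21, 18), so a normal is n = P₁P₂ × P₁P₃ = (-252, -252, 294).
Then n·(-9, 90, 89) - 2520 = 3234.
|n| = √(63504 + 63504 + 86436) = 462, so the distance is |3234|/462 = 7.

7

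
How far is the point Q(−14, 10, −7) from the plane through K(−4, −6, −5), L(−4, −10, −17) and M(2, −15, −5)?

KL = (0, −4, −12) and KM = (6, −9, 0), so a normal is n = KL × KM = (−108, −72, 24).
Then n·(−14, 10, −7) − 744 = −120.
|n| = √(11664 + 5184 + 576) = 132, so the distance is |-120|/132 = 10/11.

10/11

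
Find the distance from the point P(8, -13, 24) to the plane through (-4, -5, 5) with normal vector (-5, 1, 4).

8/√42

The plane has equation n·(r − (-4, -5, 5)) = 0, i.e. n·r = 35.
d = |(-5)·8 + 1·(-13) + 4·24 − 35| / √(25 + 1 + 16) = |8| / √42 = 4√42/21.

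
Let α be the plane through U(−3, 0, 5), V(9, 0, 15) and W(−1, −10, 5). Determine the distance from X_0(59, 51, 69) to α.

23/√62

UV = (12, 0, 10) and UW = (2, −10, 0), so a normal is n = UV × UW = (100, 20, −120).
n = (100, 20, −120); n·P − (-900) = -460; |n| = 20√62; distance = 460/(20√62) = 23√62/62.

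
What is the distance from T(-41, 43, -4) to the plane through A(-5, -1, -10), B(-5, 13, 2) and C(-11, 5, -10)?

6/11

AB = (0, 14, 12) and AC = (-6, 6, 0), so a normal is n = AB × AC = (-72, -72, 84).
Then n·(-41, 43, -4) - (-408) = -72.
|n| = √(5184 + 5184 + 7056) = 132, so the distance is |-72|/132 = 6/11.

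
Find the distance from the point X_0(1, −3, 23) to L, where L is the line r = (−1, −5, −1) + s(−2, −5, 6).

Direction vector d = (−2, −5, 6).
AP = (2, 2, 24), and AP × d = (132, −60, −6).
|AP × d|² = 21060 and |d|² = 65, so the distance is √(21060/65) = √324 = 18.

18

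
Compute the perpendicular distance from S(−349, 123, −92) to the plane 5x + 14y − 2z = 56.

7

d = |5·(-349) + 14·123 + (-2)·(-92) − 56| / √(25 + 196 + 4) = |105| / 15 = 7.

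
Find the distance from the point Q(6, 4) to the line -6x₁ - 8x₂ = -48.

2

The normal to the line is n = (-6, -8) with |n| = 10.
|n·Q − (-48)| = |-68 − (-48)| = 20, so the distance is 20/10 = 2.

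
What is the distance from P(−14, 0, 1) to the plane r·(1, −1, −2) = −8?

8/√6

Normal vector n = (1, −1, −2), and n·(−14, 0, 1) − (−8) = −8.
|n| = √(1 + 1 + 4) = √6, so the distance is |-8|/√6 = 8/√6.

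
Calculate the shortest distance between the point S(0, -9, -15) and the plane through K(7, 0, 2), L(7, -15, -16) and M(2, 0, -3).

KL = (0, -15, -18) and KM = (-5, 0, -5), so a normal is n = KL × KM = (75, 90, -75).
Then n·(0, -9, -15) - 375 = -60.
|n| = √(5625 + 8100 + 5625) = 15√86, so the distance is |-60|/(15√86) = 4/√86.

4/√86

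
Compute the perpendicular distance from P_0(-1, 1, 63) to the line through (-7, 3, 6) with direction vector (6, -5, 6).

Direction vector d = (6, -5, 6).
AP = (6, -2, 57); AP·d = 388, |AP|² = 3289, |d|² = 97.
distance² = |AP|² − (AP·d)²/|d|² = 3289 − 150544/97 = 1737, so the distance is 3√193.

3√193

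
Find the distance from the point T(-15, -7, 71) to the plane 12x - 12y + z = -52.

27/17

n = (12, -12, 1); n·P − (-52) = 27; |n| = 17; distance = 27/17.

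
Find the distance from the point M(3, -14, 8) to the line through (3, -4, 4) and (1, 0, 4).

6

A direction vector is d = (-2, 4, 0).
AP = (0, -10, 4), and AP × d = (-16, -8, -20).
|AP × d|² = 720 and |d|² = 20, so the distance is √(720/20) = √36 = 6.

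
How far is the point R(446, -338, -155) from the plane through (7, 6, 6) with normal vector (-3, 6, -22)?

The plane has equation n·(r − (7, 6, 6)) = 0, i.e. n·r = -117.
Then n·(446, -338, -155) - (-117) = 161.
|n| = √(9 + 36 + 484) = 23, so the distance is |161|/23 = 7.

7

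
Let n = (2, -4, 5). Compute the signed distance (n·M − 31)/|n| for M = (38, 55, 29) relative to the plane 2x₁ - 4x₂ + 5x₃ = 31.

-2√5

n·M − 31 = -30.
|n| = 3√5, so the signed distance is -2√5.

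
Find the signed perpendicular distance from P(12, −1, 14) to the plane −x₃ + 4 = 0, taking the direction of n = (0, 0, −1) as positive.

n·P − (-4) = -10.
|n| = 1, so the signed distance is -10/1 = -10.

-10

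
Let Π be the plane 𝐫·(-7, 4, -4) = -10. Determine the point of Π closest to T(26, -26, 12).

The perpendicular from T has direction n = (-7, 4, -4): r = (26, -26, 12) + t(-7, 4, -4).
Substitute into the plane: n·(T + tn) = -10 gives -334 + 81t = -10, so t = 4.
Foot = (26, -26, 12) + 4·(-7, 4, -4) = (-2, -10, -4).

(-2, -10, -4)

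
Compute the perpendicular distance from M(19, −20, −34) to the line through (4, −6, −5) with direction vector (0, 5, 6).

√286

Direction vector d = (0, 5, 6).
AP = (15, −14, −29); AP·d = -244, |AP|² = 1262, |d|² = 61.
distance² = |AP|² − (AP·d)²/|d|² = 1262 − 59536/61 = 286, so the distance is √286.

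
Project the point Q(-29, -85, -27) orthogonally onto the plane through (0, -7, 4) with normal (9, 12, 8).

n = (9, 12, 8), |n|² = 289, and n·Q − (-52) = -1445.
t = -1445/289 = -5, so the foot is Q − t·n = (-29, -85, -27) − (-5)·(9, 12, 8) = (16, -25, 13).

(16, -25, 13)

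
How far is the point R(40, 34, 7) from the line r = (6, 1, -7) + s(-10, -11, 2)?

4√26

Direction vector d = (-10, -11, 2).
AP = (34, 33, 14), and AP × d = (220, -208, -44).
|AP × d|² = 93600 and |d|² = 225, so the distance is √(93600/225) = √416 = 4√26.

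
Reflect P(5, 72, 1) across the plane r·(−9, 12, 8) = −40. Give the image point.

n = (−9, 12, 8), |n|² = 289, n·P − (-40) = 867, so t = 867/289 = 3.
Foot F = P − 3·n = (32, 36, −23); the reflection is 2F − P = (59, 0, −47).

(59, 0, -47)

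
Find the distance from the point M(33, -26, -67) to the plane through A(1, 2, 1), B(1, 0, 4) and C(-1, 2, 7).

AB = (0, -2, 3) and AC = (-2, 0, 6), so a normal is n = AB × AC = (-12, -6, -4).
Then n·(33, -26, -67) - (-28) = 56.
|n| = √(144 + 36 + 16) = 14, so the distance is |56|/14 = 4.

4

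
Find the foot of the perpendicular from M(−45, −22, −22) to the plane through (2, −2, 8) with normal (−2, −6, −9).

n = (−2, −6, −9), |n|² = 121, and n·M − (-64) = 484.
t = 484/121 = 4, so the foot is M − t·n = (−45, −22, −22) − 4·(−2, −6, −9) = (−37, 2, 14).

(-37, 2, 14)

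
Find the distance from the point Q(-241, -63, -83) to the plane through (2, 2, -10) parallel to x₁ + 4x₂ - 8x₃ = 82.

9

Parallel planes share the normal n = (1, 4, -8); since (2, 2, -10) lies on the plane, its equation is x₁ + 4x₂ - 8x₃ = 90.
Then n·(-241, -63, -83) - 90 = 81.
|n| = √(1 + 16 + 64) = 9, so the distance is |81|/9 = 9.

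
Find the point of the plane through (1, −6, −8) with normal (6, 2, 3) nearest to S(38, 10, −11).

(8, 0, -26)

The perpendicular from S has direction n = (6, 2, 3): r = (38, 10, −11) + t(6, 2, 3).
Substitute into the plane: n·(S + tn) = -30 gives 215 + 49t = -30, so t = -5.
Foot = (38, 10, −11) + (-5)·(6, 2, 3) = (8, 0, −26).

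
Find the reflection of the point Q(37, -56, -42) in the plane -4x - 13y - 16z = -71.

(61, 22, 54)

n = (-4, -13, -16), |n|² = 441, n·Q − (-71) = 1323, so t = 1323/441 = 3.
Foot F = Q − 3·n = (49, -17, 6); the reflection is 2F − Q = (61, 22, 54).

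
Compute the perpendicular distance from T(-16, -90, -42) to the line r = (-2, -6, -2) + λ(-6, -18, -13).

2√97

Direction vector d = (-6, -18, -13).
AP = (-14, -84, -40); AP·d = 2116, |AP|² = 8852, |d|² = 529.
distance² = |AP|² − (AP·d)²/|d|² = 8852 − 4477456/529 = 388, so the distance is 2√97.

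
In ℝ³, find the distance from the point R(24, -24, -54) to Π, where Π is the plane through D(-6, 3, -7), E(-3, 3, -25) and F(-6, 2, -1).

DE = (3, 0, -18) and DF = (0, -1, 6), so a normal is n = DE × DF = (-18, -18, -3).
n = (-18, -18, -3); n·P − 75 = 87; |n| = 3√73; distance = 87/(3√73) = 29/√73.

29√73/73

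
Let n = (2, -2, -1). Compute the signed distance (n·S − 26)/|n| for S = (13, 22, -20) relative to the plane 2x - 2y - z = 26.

-8

n·S − 26 = -24.
|n| = 3, so the signed distance is -24/3 = -8.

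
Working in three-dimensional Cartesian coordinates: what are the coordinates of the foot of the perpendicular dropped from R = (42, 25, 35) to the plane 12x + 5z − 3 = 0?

(-6, 25, 15)

The perpendicular from R has direction n = (12, 0, 5): r = (42, 25, 35) + t(12, 0, 5).
Substitute into the plane: n·(R + tn) = 3 gives 679 + 169t = 3, so t = -4.
Foot = (42, 25, 35) + (-4)·(12, 0, 5) = (−6, 25, 15).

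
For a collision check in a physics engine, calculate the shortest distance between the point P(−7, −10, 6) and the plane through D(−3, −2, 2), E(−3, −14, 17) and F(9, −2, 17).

DE = (0, −12, 15) and DF = (12, 0, 15), so a normal is n = DE × DF = (−180, 180, 144).
d = |(-180)·(-7) + 180·(-10) + 144·6 − 468| / √(32400 + 32400 + 20736) = |-144| / (36√66) = 4/√66.

2√66/33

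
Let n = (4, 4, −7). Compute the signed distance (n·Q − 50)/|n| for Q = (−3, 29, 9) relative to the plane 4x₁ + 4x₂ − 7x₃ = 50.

-1

n·Q − 50 = -9.
|n| = 9, so the signed distance is -9/9 = -1.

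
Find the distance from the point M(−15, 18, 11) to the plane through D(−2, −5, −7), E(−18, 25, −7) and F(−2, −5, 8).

DE = (−16, 30, 0) and DF = (0, 0, 15), so a normal is n = DE × DF = (450, 240, 0).
n = (450, 240, 0); n·P − (-2100) = -330; |n| = 510; distance = 330/510 = 11/17.

11/17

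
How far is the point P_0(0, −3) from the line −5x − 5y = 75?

6√2

d = |(-5)·0 + (-5)·(-3) − 75| / √(25 + 25) = |-60|/(5√2) = 6√2.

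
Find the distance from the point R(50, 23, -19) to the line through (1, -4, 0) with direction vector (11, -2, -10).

Direction vector d = (11, -2, -10).
AP = (49, 27, -19), and AP × d = (-308, 281, -395).
|AP × d|² = 329850 and |d|² = 225, so the distance is √(329850/225) = √1466.

√1466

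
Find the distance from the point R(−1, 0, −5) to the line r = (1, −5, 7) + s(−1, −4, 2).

Direction vector d = (−1, −4, 2).
AP = (−2, 5, −12); AP·d = -42, |AP|² = 173, |d|² = 21.
distance² = |AP|² − (AP·d)²/|d|² = 173 − 1764/21 = 89, so the distance is √89.

√89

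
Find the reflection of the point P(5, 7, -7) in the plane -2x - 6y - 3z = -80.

With n = (-2, -6, -3), the signed offset is (n·P − (-80))/|n|² = 49/49 = 1.
P' = P − 2t·n = (5, 7, -7) − 2·(-2, -6, -3) = (9, 19, -1).

(9, 19, -1)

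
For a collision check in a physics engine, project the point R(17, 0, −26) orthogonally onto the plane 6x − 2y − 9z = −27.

(-1, 6, 1)

n = (6, −2, −9), |n|² = 121, and n·R − (-27) = 363.
t = 363/121 = 3, so the foot is R − t·n = (17, 0, −26) − 3·(6, −2, −9) = (−1, 6, 1).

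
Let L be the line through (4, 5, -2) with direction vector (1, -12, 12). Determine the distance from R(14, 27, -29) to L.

√157

Direction vector d = (1, -12, 12).
AP = (10, 22, -27); AP·d = -578, |AP|² = 1313, |d|² = 289.
distance² = |AP|² − (AP·d)²/|d|² = 1313 − 334084/289 = 157, so the distance is √157.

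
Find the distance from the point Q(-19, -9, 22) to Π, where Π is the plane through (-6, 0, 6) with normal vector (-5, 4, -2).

The plane has equation n·(r − (-6, 0, 6)) = 0, i.e. n·r = 18.
Then n·(-19, -9, 22) - 18 = -3.
|n| = √(25 + 16 + 4) = 3√5, so the distance is |-3|/(3√5) = √5/5.

1/√5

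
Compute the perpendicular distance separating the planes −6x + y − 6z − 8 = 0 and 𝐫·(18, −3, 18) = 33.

Divide the second equation by -3 to match normals: −6x + y − 6z = -11.
Both planes have normal n = (−6, 1, −6), |n| = √73. Any point on the first plane is at distance |(-11) − 8|/|n| = 19/√73 = 19√73/73 from the second.

19√73/73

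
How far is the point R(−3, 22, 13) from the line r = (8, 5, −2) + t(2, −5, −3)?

Direction vector d = (2, −5, −3).
AP = (−11, 17, 15); AP·d = -152, |AP|² = 635, |d|² = 38.
distance² = |AP|² − (AP·d)²/|d|² = 635 − 23104/38 = 27, so the distance is 3√3.

3√3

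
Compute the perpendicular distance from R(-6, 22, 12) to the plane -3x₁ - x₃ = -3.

Normal vector n = (-3, 0, -1), and n·(-6, 22, 12) - (-3) = 9.
|n| = √(9 + 0 + 1) = √10, so the distance is |9|/√10 = 9√10/10.

9/√10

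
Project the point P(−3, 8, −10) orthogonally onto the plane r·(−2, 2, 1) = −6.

The perpendicular from P has direction n = (−2, 2, 1): r = (−3, 8, −10) + μ(−2, 2, 1).
Substitute into the plane: n·(P + μn) = -6 gives 12 + 9μ = -6, so μ = -2.
Foot = (−3, 8, −10) + (-2)·(−2, 2, 1) = (1, 4, −12).

(1, 4, -12)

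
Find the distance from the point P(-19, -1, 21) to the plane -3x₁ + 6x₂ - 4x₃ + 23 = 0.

n = (-3, 6, -4); n·P − (-23) = -10; |n| = √61; distance = 10/√61 = 10√61/61.

10√61/61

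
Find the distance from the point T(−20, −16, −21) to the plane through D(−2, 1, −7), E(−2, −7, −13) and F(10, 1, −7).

1

DE = (0, −8, −6) and DF = (12, 0, 0), so a normal is n = DE × DF = (0, −72, 96).
Then n·(−20, −16, −21) − (−744) = −120.
|n| = √(0 + 5184 + 9216) = 120, so the distance is |-120|/120 = 1.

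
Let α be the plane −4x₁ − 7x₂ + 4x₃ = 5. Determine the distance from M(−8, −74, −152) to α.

d = |(-4)·(-8) + (-7)·(-74) + 4·(-152) − 5| / √(16 + 49 + 16) = |-63| / 9 = 7.

7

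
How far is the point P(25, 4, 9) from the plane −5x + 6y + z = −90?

2/√62

n = (−5, 6, 1); n·P − (-90) = -2; |n| = √62; distance = 2/√62 = √62/31.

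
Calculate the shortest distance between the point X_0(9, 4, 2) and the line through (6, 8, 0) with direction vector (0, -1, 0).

√13

Direction vector d = (0, -1, 0).
AP = (3, -4, 2), and AP × d = (2, 0, -3).
|AP × d|² = 13 and |d|² = 1, so the distance is √13.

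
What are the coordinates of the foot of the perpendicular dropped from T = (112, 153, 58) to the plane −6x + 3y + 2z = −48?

(106, 156, 60)

The perpendicular from T has direction n = (−6, 3, 2): r = (112, 153, 58) + μ(−6, 3, 2).
Substitute into the plane: n·(T + μn) = -48 gives -97 + 49μ = -48, so μ = 1.
Foot = (112, 153, 58) + 1·(−6, 3, 2) = (106, 156, 60).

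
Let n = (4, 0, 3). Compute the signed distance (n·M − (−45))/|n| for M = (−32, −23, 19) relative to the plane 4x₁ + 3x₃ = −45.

-26/5

n·M − (-45) = -26.
|n| = 5, so the signed distance is -26/5.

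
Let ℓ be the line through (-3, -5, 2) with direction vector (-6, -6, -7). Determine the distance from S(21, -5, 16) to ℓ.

12√2

Direction vector d = (-6, -6, -7).
AP = (24, 0, 14), and AP × d = (84, 84, -144).
|AP × d|² = 34848 and |d|² = 121, so the distance is √(34848/121) = √288 = 12√2.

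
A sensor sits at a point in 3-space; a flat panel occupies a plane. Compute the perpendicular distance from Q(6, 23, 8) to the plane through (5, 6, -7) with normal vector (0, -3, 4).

The plane has equation n·(r − (5, 6, -7)) = 0, i.e. n·r = -46.
d = |(-3)·23 + 4·8 − (-46)| / √(0 + 9 + 16) = |9| / 5 = 9/5.

9/5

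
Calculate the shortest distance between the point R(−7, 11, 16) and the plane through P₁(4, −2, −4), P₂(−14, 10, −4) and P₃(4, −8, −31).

1

P₁P₂ = (−18, 12, 0) and P₁P₃ = (0, −6, −27), so a normal is n = P₁P₂ × P₁P₃ = (−324, −486, 108).
Then n·(−7, 11, 16) − (−756) = −594.
|n| = √(104976 + 236196 + 11664) = 594, so the distance is |-594|/594 = 1.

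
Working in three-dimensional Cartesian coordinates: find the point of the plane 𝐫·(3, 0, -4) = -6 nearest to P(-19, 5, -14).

(-98/5, 5, -66/5)

The perpendicular from P has direction n = (3, 0, -4): r = (-19, 5, -14) + μ(3, 0, -4).
Substitute into the plane: n·(P + μn) = -6 gives -1 + 25μ = -6, so μ = -1/5.
Foot = (-19, 5, -14) + (-1/5)·(3, 0, -4) = (-98/5, 5, -66/5).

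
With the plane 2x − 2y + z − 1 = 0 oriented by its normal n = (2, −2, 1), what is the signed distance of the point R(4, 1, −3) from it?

2/3

n·R − 1 = 2.
|n| = 3, so the signed distance is 2/3.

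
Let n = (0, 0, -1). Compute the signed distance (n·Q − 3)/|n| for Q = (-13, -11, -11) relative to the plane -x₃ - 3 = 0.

n·Q − 3 = 8.
|n| = 1, so the signed distance is 8/1 = 8.

8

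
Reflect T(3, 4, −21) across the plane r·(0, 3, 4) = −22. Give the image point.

With n = (0, 3, 4), the signed offset is (n·T − (-22))/|n|² = -50/25 = -2.
T' = T − 2t·n = (3, 4, −21) − (-4)·(0, 3, 4) = (3, 16, −5).

(3, 16, -5)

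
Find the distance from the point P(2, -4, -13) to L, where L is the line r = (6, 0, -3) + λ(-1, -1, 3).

2√22

Direction vector d = (-1, -1, 3).
AP = (-4, -4, -10); AP·d = -22, |AP|² = 132, |d|² = 11.
distance² = |AP|² − (AP·d)²/|d|² = 132 − 484/11 = 88, so the distance is 2√22.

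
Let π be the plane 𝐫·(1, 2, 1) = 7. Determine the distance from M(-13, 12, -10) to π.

√6

Normal vector n = (1, 2, 1), and n·(-13, 12, -10) - 7 = -6.
|n| = √(1 + 4 + 1) = √6, so the distance is |-6|/√6 = √6.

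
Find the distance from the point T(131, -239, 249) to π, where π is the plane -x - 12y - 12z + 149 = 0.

Normal vector n = (-1, -12, -12), and n·(131, -239, 249) - (-149) = -102.
|n| = √(1 + 144 + 144) = 17, so the distance is |-102|/17 = 6.

6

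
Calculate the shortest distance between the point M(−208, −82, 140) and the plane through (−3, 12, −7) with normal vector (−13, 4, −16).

3

The plane has equation n·(r − (−3, 12, −7)) = 0, i.e. n·r = 199.
Then n·(−208, −82, 140) − 199 = −63.
|n| = √(169 + 16 + 256) = 21, so the distance is |-63|/21 = 3.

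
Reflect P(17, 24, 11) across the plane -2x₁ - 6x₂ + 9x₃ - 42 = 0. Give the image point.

With n = (-2, -6, 9), the signed offset is (n·P − 42)/|n|² = -121/121 = -1.
P' = P − 2t·n = (17, 24, 11) − (-2)·(-2, -6, 9) = (13, 12, 29).

(13, 12, 29)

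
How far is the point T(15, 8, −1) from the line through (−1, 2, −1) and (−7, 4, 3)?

A direction vector is d = (−6, 2, 4).
AP = (16, 6, 0), and AP × d = (24, −64, 68).
|AP × d|² = 9296 and |d|² = 56, so the distance is √(9296/56) = √166.

√166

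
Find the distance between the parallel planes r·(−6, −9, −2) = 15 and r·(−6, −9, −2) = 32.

17/11

With common normal n = (−6, −9, −2) (|n| = 11), the distance is |15 − 32|/|n| = 17/11.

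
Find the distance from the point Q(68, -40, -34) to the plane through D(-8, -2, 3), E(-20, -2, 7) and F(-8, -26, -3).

DE = (-12, 0, 4) and DF = (0, -24, -6), so a normal is n = DE × DF = (96, -72, 288).
Then n·(68, -40, -34) - 240 = -624.
|n| = √(9216 + 5184 + 82944) = 312, so the distance is |-624|/312 = 2.

2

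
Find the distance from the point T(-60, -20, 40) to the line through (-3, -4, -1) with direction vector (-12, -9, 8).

Direction vector d = (-12, -9, 8).
AP = (-57, -16, 41); AP·d = 1156, |AP|² = 5186, |d|² = 289.
distance² = |AP|² − (AP·d)²/|d|² = 5186 − 1336336/289 = 562, so the distance is √562.

√562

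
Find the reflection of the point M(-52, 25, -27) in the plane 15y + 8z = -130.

With n = (0, 15, 8), the signed offset is (n·M − (-130))/|n|² = 289/289 = 1.
M' = M − 2t·n = (-52, 25, -27) − 2·(0, 15, 8) = (-52, -5, -43).

(-52, -5, -43)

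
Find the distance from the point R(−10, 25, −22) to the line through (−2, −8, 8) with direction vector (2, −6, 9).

3√13

Direction vector d = (2, −6, 9).
AP = (−8, 33, −30); AP·d = -484, |AP|² = 2053, |d|² = 121.
distance² = |AP|² − (AP·d)²/|d|² = 2053 − 234256/121 = 117, so the distance is 3√13.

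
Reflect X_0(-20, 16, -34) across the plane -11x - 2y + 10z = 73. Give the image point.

(-42, 12, -14)

With n = (-11, -2, 10), the signed offset is (n·X_0 − 73)/|n|² = -225/225 = -1.
X_0' = X_0 − 2t·n = (-20, 16, -34) − (-2)·(-11, -2, 10) = (-42, 12, -14).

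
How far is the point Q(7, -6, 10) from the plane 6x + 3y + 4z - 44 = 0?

d = |6·7 + 3·(-6) + 4·10 − 44| / √(36 + 9 + 16) = |20| / √61 = 20√61/61.

20√61/61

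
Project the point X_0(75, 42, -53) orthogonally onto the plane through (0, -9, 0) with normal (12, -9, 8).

The perpendicular from X_0 has direction n = (12, -9, 8): r = (75, 42, -53) + μ(12, -9, 8).
Substitute into the plane: n·(X_0 + μn) = 81 gives 98 + 289μ = 81, so μ = -1/17.
Foot = (75, 42, -53) + (-1/17)·(12, -9, 8) = (1263/17, 723/17, -909/17).

(1263/17, 723/17, -909/17)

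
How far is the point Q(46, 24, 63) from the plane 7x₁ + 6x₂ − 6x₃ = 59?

29/11

Normal vector n = (7, 6, −6), and n·(46, 24, 63) − 59 = 29.
|n| = √(49 + 36 + 36) = 11, so the distance is |29|/11 = 29/11.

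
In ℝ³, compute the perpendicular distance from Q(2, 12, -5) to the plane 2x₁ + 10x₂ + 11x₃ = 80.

11/15

Normal vector n = (2, 10, 11), and n·(2, 12, -5) - 80 = -11.
|n| = √(4 + 100 + 121) = 15, so the distance is |-11|/15 = 11/15.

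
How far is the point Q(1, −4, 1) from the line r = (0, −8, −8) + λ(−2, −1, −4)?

√14

Direction vector d = (−2, −1, −4).
AP = (1, 4, 9), and AP × d = (−7, −14, 7).
|AP × d|² = 294 and |d|² = 21, so the distance is √(294/21) = √14.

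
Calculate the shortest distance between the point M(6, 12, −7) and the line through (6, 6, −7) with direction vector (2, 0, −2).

6

Direction vector d = (2, 0, −2).
AP = (0, 6, 0); AP·d = 0, |AP|² = 36, |d|² = 8.
distance² = |AP|² − (AP·d)²/|d|² = 36 − 0/8 = 36, so the distance is 6.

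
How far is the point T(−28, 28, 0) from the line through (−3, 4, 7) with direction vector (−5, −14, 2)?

5√41

Direction vector d = (−5, −14, 2).
AP = (−25, 24, −7); AP·d = -225, |AP|² = 1250, |d|² = 225.
distance² = |AP|² − (AP·d)²/|d|² = 1250 − 50625/225 = 1025, so the distance is 5√41.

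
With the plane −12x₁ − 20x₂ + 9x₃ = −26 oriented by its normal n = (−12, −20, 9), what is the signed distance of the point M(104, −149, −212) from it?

-6

n·M − (-26) = -150.
|n| = 25, so the signed distance is -150/25 = -6.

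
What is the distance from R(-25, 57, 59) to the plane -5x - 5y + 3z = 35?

18/√59

d = |(-5)·(-25) + (-5)·57 + 3·59 − 35| / √(25 + 25 + 9) = |-18| / √59 = 18/√59.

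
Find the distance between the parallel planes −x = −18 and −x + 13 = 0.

5

With common normal n = (−1, 0, 0) (|n| = 1), the distance is |(-18) − (-13)|/|n| = 5/1 = 5.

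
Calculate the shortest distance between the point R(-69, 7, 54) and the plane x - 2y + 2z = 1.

8

Normal vector n = (1, -2, 2), and n·(-69, 7, 54) - 1 = 24.
|n| = √(1 + 4 + 4) = 3, so the distance is |24|/3 = 8.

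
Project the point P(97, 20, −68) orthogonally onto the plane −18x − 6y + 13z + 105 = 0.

The perpendicular from P has direction n = (−18, −6, 13): r = (97, 20, −68) + t(−18, −6, 13).
Substitute into the plane: n·(P + tn) = -105 gives -2750 + 529t = -105, so t = 5.
Foot = (97, 20, −68) + 5·(−18, −6, 13) = (7, −10, −3).

(7, -10, -3)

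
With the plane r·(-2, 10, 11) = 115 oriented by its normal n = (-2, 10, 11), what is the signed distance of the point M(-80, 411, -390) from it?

n·M − 115 = -135.
|n| = 15, so the signed distance is -135/15 = -9.

-9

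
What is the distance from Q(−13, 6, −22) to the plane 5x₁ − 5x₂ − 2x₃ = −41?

Normal vector n = (5, −5, −2), and n·(−13, 6, −22) − (−41) = −10.
|n| = √(25 + 25 + 4) = 3√6, so the distance is |-10|/(3√6) = 5√6/9.

10/(3√6)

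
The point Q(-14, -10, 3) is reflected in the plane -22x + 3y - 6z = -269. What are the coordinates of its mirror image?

(30, -16, 15)

With n = (-22, 3, -6), the signed offset is (n·Q − (-269))/|n|² = 529/529 = 1.
Q' = Q − 2t·n = (-14, -10, 3) − 2·(-22, 3, -6) = (30, -16, 15).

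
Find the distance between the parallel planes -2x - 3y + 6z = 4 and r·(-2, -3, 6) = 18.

Both planes have normal n = (-2, -3, 6), |n| = 7. Any point on the first plane is at distance |18 − 4|/|n| = 14/7 = 2 from the second.

2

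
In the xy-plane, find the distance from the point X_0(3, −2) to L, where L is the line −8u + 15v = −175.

121/17

The normal to the line is n = (−8, 15) with |n| = 17.
|n·X_0 − (-175)| = |-54 − (-175)| = 121, so the distance is 121/17.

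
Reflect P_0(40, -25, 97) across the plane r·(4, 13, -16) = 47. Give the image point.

With n = (4, 13, -16), the signed offset is (n·P_0 − 47)/|n|² = -1764/441 = -4.
P_0' = P_0 − 2t·n = (40, -25, 97) − (-8)·(4, 13, -16) = (72, 79, -31).

(72, 79, -31)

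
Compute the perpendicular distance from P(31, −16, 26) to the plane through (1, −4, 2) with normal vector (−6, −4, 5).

12/√77

The plane has equation n·(r − (1, −4, 2)) = 0, i.e. n·r = 20.
Then n·(31, −16, 26) − 20 = −12.
|n| = √(36 + 16 + 25) = √77, so the distance is |-12|/√77 = 12/√77.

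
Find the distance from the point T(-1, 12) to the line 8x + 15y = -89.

261/17

d = |8·(-1) + 15·12 − (-89)| / √(64 + 225) = |261|/17 = 261/17.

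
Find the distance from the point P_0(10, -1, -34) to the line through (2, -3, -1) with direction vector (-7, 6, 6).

Direction vector d = (-7, 6, 6).
AP = (8, 2, -33); AP·d = -242, |AP|² = 1157, |d|² = 121.
distance² = |AP|² − (AP·d)²/|d|² = 1157 − 58564/121 = 673, so the distance is √673.

√673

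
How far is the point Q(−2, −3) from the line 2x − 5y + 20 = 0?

The normal to the line is n = (2, −5) with |n| = √29.
|n·Q − (-20)| = |11 − (-20)| = 31, so the distance is 31/√29 = 31√29/29.

31/√29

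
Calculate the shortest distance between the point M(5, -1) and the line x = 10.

5

d = |1·5 + 0·(-1) − 10| / √(1 + 0) = |-5|/1 = 5.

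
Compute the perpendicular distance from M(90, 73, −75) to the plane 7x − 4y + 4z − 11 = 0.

Normal vector n = (7, −4, 4), and n·(90, 73, −75) − 11 = 27.
|n| = √(49 + 16 + 16) = 9, so the distance is |27|/9 = 3.

3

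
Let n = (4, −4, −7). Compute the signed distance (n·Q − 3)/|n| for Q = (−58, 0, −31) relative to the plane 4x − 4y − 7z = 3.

-2

n·Q − 3 = -18.
|n| = 9, so the signed distance is -18/9 = -2.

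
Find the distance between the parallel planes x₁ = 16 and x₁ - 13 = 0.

Both planes have normal n = (1, 0, 0), |n| = 1. Any point on the first plane is at distance |13 − 16|/|n| = 3/1 = 3 from the second.

3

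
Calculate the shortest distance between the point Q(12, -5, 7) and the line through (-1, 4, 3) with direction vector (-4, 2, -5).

Direction vector d = (-4, 2, -5).
AP = (13, -9, 4); AP·d = -90, |AP|² = 266, |d|² = 45.
distance² = |AP|² − (AP·d)²/|d|² = 266 − 8100/45 = 86, so the distance is √86.

√86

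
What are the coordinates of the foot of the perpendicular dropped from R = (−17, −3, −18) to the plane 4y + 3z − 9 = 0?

(-17, 9, -9)

The perpendicular from R has direction n = (0, 4, 3): r = (−17, −3, −18) + μ(0, 4, 3).
Substitute into the plane: n·(R + μn) = 9 gives -66 + 25μ = 9, so μ = 3.
Foot = (−17, −3, −18) + 3·(0, 4, 3) = (−17, 9, −9).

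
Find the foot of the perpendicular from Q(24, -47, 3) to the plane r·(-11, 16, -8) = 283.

(-9, 1, -21)

The perpendicular from Q has direction n = (-11, 16, -8): r = (24, -47, 3) + t(-11, 16, -8).
Substitute into the plane: n·(Q + tn) = 283 gives -1040 + 441t = 283, so t = 3.
Foot = (24, -47, 3) + 3·(-11, 16, -8) = (-9, 1, -21).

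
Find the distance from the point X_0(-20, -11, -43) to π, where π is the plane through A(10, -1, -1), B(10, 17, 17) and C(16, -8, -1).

18/11

AB = (0, 18, 18) and AC = (6, -7, 0), so a normal is n = AB × AC = (126, 108, -108).
Then n·(-20, -11, -43) - 1260 = -324.
|n| = √(15876 + 11664 + 11664) = 198, so the distance is |-324|/198 = 18/11.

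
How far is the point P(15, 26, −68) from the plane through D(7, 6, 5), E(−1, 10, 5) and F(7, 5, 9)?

23/√21

DE = (−8, 4, 0) and DF = (0, −1, 4), so a normal is n = DE × DF = (16, 32, 8).
Then n·(15, 26, −68) − 344 = 184.
|n| = √(256 + 1024 + 64) = 8√21, so the distance is |184|/(8√21) = 23√21/21.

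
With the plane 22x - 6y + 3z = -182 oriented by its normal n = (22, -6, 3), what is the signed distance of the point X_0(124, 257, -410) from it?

n·X_0 − (-182) = 138.
|n| = 23, so the signed distance is 138/23 = 6.

6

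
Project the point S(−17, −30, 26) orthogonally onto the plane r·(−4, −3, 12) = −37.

n = (−4, −3, 12), |n|² = 169, and n·S − (-37) = 507.
t = 507/169 = 3, so the foot is S − t·n = (−17, −30, 26) − 3·(−4, −3, 12) = (−5, −21, −10).

(-5, -21, -10)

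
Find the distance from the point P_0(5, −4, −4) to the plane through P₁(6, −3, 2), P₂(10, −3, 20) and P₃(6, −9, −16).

3/11

P₁P₂ = (4, 0, 18) and P₁P₃ = (0, −6, −18), so a normal is n = P₁P₂ × P₁P₃ = (108, 72, −24).
Then n·(5, −4, −4) − 384 = −36.
|n| = √(11664 + 5184 + 576) = 132, so the distance is |-36|/132 = 3/11.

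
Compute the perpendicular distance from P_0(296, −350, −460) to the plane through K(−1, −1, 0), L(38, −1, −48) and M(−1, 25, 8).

8

KL = (39, 0, −48) and KM = (0, 26, 8), so a normal is n = KL × KM = (1248, −312, 1014).
d = |1248·296 + (-312)·(-350) + 1014·(-460) − (-936)| / √(1557504 + 97344 + 1028196) = |13104| / 1638 = 8.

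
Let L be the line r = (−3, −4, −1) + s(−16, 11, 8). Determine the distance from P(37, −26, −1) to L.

8√5

Direction vector d = (−16, 11, 8).
AP = (40, −22, 0); AP·d = -882, |AP|² = 2084, |d|² = 441.
distance² = |AP|² − (AP·d)²/|d|² = 2084 − 777924/441 = 320, so the distance is 8√5.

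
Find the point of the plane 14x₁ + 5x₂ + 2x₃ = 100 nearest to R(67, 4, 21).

n = (14, 5, 2), |n|² = 225, and n·R − 100 = 900.
t = 900/225 = 4, so the foot is R − t·n = (67, 4, 21) − 4·(14, 5, 2) = (11, -16, 13).

(11, -16, 13)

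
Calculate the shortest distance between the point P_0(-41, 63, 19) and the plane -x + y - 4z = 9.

n = (-1, 1, -4); n·P − 9 = 19; |n| = 3√2; distance = 19/(3√2).

19/(3√2)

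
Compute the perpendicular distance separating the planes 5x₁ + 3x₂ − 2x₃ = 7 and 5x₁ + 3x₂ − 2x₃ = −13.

Both planes have normal n = (5, 3, −2), |n| = √38. Any point on the first plane is at distance |(-13) − 7|/|n| = 20/√38 = 10√38/19 from the second.

20/√38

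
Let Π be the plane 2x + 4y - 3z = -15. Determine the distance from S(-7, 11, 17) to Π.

Normal vector n = (2, 4, -3), and n·(-7, 11, 17) - (-15) = -6.
|n| = √(4 + 16 + 9) = √29, so the distance is |-6|/√29 = 6/√29.

6/√29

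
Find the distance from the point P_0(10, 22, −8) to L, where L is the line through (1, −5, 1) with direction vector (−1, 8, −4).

Direction vector d = (−1, 8, −4).
AP = (9, 27, −9); AP·d = 243, |AP|² = 891, |d|² = 81.
distance² = |AP|² − (AP·d)²/|d|² = 891 − 59049/81 = 162, so the distance is 9√2.

9√2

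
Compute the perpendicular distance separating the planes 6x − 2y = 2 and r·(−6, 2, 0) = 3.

Divide the second equation by -1 to match normals: 6x − 2y = -3.
With common normal n = (6, −2, 0) (|n| = 2√10), the distance is |2 − (-3)|/|n| = 5/(2√10).

√10/4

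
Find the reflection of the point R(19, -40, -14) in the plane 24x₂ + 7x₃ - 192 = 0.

(19, 56, 14)

n = (0, 24, 7), |n|² = 625, n·R − 192 = -1250, so t = -1250/625 = -2.
Foot F = R − (-2)·n = (19, 8, 0); the reflection is 2F − R = (19, 56, 14).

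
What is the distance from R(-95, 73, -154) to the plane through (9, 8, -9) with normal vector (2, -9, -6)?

The plane has equation n·(r − (9, 8, -9)) = 0, i.e. n·r = 0.
Then n·(-95, 73, -154) - 0 = 77.
|n| = √(4 + 81 + 36) = 11, so the distance is |77|/11 = 7.

7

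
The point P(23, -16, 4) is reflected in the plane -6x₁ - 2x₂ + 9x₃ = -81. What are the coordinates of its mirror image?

(265/11, -172/11, 26/11)

n = (-6, -2, 9), |n|² = 121, n·P − (-81) = 11, so t = 11/121 = 1/11.
Foot F = P − (1/11)·n = (259/11, -174/11, 35/11); the reflection is 2F − P = (265/11, -172/11, 26/11).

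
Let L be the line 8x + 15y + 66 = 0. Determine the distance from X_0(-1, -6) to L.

The normal to the line is n = (8, 15) with |n| = 17.
|n·X_0 − (-66)| = |-98 − (-66)| = 32, so the distance is 32/17.

32/17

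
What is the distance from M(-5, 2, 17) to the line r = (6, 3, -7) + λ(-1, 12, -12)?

Direction vector d = (-1, 12, -12).
AP = (-11, -1, 24); AP·d = -289, |AP|² = 698, |d|² = 289.
distance² = |AP|² − (AP·d)²/|d|² = 698 − 83521/289 = 409, so the distance is √409.

√409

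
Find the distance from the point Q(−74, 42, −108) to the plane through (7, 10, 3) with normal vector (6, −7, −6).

The plane has equation n·(r − (7, 10, 3)) = 0, i.e. n·r = -46.
n = (6, −7, −6); n·P − (-46) = -44; |n| = 11; distance = 44/11 = 4.

4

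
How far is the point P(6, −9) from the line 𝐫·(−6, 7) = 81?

d = |(-6)·6 + 7·(-9) − 81| / √(36 + 49) = |-180|/√85 = 180/√85.

180/√85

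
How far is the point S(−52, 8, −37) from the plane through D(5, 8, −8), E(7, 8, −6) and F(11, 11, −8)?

28/√6

DE = (2, 0, 2) and DF = (6, 3, 0), so a normal is n = DE × DF = (−6, 12, 6).
d = |(-6)·(-52) + 12·8 + 6·(-37) − 18| / √(36 + 144 + 36) = |168| / (6√6) = 14√6/3.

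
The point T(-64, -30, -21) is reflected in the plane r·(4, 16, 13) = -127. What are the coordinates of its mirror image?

(-48, 34, 31)

n = (4, 16, 13), |n|² = 441, n·T − (-127) = -882, so t = -882/441 = -2.
Foot F = T − (-2)·n = (-56, 2, 5); the reflection is 2F − T = (-48, 34, 31).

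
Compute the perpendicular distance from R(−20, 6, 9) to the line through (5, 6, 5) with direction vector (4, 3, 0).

Direction vector d = (4, 3, 0).
AP = (−25, 0, 4), and AP × d = (−12, 16, −75).
|AP × d|² = 6025 and |d|² = 25, so the distance is √(6025/25) = √241.

√241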